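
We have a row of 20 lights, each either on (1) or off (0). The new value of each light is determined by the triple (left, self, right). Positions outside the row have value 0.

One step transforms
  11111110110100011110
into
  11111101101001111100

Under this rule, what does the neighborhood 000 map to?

1

At position 13 the neighborhood is 000; the next row has 1 there.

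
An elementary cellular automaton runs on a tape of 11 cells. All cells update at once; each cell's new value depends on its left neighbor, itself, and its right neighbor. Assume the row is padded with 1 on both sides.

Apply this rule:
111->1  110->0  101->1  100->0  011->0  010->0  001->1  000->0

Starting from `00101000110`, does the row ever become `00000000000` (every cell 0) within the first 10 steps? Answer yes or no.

no

01010001001
10100010010
01000100101
10001001010
00010010101
00100101010
01001010101
10010101010
00101010101
01010101010
step 10 is 01010101010, still not uniform 0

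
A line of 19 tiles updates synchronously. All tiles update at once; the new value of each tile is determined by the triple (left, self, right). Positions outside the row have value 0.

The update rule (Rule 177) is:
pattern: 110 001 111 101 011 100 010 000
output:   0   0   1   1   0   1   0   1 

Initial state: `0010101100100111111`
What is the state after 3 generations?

1001010010010011110
0100101001001001101
0010010100100100010

0010010100100100010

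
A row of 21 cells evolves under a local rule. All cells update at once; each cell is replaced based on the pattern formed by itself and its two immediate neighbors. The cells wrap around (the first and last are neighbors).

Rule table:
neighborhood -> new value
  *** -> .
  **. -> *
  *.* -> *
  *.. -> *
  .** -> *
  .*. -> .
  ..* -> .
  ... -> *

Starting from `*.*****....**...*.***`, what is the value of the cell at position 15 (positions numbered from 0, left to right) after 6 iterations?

***...****.****..**..
*.***.*..***..**.***.
.**.**.*.*.**.****.**
*******.*.*****..****
......**.**...**.*...
*****.*******.***.***
position 15 holds *

*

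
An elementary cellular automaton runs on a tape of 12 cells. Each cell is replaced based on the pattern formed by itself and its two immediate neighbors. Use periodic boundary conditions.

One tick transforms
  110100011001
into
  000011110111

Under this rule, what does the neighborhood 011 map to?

At position 7 the neighborhood is 011; the next row has 1 there.

1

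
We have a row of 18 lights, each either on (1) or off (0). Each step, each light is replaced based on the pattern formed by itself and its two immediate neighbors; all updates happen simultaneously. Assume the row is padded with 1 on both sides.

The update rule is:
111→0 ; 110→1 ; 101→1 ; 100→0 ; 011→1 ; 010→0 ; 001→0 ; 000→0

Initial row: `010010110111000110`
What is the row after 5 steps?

100001111101000111
100001000110000100
100000000110000000
100000000110000000  (fixed point — unchanged through step 5)

100000000110000000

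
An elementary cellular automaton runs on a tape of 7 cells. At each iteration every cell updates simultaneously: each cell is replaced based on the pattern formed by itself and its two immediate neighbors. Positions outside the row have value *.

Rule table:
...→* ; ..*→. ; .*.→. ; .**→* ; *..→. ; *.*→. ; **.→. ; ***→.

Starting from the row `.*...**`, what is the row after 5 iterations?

...*.*.
.*.....
...***.
.*.*...
.....*.

.....*.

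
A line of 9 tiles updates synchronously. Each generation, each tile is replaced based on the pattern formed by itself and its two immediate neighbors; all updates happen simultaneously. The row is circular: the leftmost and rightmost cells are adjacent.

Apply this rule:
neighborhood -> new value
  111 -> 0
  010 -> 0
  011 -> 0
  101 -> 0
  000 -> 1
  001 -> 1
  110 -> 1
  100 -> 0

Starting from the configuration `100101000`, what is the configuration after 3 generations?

001000011
010011101
000100100

000100100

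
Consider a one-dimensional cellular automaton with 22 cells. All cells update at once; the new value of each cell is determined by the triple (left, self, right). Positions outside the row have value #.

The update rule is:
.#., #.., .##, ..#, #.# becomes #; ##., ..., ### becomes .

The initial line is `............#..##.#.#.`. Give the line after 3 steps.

step 1: #..........#####.#####
step 2: .#........##....##....
step 3: ###......##.#..##.#..#

###......##.#..##.#..#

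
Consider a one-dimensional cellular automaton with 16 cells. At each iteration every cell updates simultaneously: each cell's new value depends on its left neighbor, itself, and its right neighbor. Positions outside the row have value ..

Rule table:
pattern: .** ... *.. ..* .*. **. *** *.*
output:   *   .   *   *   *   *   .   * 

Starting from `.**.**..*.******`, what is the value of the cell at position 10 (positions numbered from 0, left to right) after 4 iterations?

.

***********....*
*.........**..**
**.......*******
***.....**.....*
position 10 holds .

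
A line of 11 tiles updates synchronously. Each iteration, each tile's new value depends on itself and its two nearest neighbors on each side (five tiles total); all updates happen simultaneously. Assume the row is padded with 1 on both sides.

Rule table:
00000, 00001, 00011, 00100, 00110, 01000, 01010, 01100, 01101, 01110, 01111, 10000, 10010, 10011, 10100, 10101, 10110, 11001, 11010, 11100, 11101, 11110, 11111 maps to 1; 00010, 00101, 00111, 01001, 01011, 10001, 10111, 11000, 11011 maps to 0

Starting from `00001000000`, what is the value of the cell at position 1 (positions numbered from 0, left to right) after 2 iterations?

1

01101111111
01100111111
position 1 holds 1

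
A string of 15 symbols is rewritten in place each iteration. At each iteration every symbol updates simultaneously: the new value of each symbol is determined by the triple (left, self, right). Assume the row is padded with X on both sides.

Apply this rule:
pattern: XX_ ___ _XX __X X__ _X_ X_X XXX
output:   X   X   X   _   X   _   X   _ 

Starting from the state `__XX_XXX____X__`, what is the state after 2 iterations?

X_XXXX_XXXX__X_
XXX__XXX__XX__X

XXX__XXX__XX__X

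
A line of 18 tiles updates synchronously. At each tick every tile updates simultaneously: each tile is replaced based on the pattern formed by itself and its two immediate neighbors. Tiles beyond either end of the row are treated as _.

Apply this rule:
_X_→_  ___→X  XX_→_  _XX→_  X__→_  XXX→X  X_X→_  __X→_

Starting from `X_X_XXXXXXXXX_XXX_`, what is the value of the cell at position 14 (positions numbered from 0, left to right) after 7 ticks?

X

_____XXXXXXX___X__
XXXX__XXXXX__X___X
_XX____XXX_____X__
____XX__X__XXX___X
XXX_________X__X__
_X__XXXXXXX______X
_____XXXXX__XXXX__
position 14 holds X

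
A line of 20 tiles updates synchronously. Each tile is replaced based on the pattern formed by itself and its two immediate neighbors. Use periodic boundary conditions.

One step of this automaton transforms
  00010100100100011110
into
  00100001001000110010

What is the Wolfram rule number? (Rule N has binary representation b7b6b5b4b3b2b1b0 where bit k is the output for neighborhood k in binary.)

position 16: 111 → 0  (bit 7 = 0)
position 18: 110 → 1  (bit 6 = 1)
position 4: 101 → 0  (bit 5 = 0)
position 6: 100 → 0  (bit 4 = 0)
position 15: 011 → 1  (bit 3 = 1)
position 3: 010 → 0  (bit 2 = 0)
position 2: 001 → 1  (bit 1 = 1)
position 0: 000 → 0  (bit 0 = 0)
bits b7..b0 = 01001010 = 74

74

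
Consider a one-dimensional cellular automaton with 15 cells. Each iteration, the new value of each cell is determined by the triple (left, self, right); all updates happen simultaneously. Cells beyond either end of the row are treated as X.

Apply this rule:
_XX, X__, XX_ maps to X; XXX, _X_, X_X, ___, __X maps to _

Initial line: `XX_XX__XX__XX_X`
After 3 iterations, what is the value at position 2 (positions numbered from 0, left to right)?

_

iteration 1: _X_XXX_XXX_XX_X
iteration 2: ___X_X_X_X_XX_X
iteration 3: X__________XX_X
position 2 holds _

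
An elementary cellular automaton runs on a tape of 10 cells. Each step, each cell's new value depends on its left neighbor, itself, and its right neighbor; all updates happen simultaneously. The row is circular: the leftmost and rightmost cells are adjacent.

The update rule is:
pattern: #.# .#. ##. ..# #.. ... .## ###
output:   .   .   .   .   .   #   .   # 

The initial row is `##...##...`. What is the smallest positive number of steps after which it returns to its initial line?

2

...#....#.
##...##...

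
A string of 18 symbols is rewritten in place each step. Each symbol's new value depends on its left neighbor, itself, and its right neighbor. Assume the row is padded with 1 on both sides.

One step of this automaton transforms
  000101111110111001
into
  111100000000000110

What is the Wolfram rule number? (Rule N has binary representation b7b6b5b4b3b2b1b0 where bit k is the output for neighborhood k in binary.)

23

position 6: 111 → 0  (bit 7 = 0)
position 10: 110 → 0  (bit 6 = 0)
position 4: 101 → 0  (bit 5 = 0)
position 0: 100 → 1  (bit 4 = 1)
position 5: 011 → 0  (bit 3 = 0)
position 3: 010 → 1  (bit 2 = 1)
position 2: 001 → 1  (bit 1 = 1)
position 1: 000 → 1  (bit 0 = 1)
bits b7..b0 = 00010111 = 23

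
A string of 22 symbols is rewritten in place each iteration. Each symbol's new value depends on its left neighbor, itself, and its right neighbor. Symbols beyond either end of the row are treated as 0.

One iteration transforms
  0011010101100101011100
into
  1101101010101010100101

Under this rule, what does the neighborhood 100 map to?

At position 11 the neighborhood is 100; the next row has 0 there.

0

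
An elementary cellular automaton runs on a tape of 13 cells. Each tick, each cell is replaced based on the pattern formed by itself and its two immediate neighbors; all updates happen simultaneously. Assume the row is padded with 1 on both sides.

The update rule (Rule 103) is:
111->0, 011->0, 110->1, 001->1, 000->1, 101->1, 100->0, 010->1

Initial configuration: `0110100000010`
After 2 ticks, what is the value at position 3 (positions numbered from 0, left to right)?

tick 1: 1011101111111
tick 2: 1100110000000
position 3 holds 0

0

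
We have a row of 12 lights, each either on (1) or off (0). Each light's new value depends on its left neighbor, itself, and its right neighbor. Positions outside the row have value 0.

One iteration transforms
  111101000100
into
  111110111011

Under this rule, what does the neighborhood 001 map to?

1

At position 8 the neighborhood is 001; the next row has 1 there.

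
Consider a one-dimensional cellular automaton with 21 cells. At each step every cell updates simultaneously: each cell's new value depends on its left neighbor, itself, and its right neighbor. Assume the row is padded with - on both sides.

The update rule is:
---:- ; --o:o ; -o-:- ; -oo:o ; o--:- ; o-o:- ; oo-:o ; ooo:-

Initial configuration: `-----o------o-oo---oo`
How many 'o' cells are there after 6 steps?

----o------o--oo--ooo
---o------o--ooo-oo-o
--o------o--oo-o-oo--
-o------o--ooo---oo--
o------o--oo-o--ooo--
------o--ooo---oo-o--
count of o: 7

7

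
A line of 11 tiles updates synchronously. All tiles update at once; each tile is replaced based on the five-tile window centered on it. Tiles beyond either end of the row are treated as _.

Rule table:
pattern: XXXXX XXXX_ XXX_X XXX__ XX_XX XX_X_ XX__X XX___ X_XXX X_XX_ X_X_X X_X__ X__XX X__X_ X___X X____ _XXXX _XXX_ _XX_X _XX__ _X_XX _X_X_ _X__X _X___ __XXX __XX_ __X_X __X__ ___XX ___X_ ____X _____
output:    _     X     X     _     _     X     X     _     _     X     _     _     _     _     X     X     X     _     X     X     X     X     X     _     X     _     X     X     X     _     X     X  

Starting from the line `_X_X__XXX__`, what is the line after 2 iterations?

iteration 1: _XX_X_X___X
iteration 2: X_XX_X__X_X

X_XX_X__X_X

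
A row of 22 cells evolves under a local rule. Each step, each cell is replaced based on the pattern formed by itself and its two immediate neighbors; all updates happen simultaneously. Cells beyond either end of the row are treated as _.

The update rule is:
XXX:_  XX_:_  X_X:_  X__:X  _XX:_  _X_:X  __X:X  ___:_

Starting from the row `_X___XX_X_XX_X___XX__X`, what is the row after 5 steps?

_X___X__XXX___X______X

XXX_X___X____XX_X__XXX
____XX_XXX__X___XXX___
___X______XXXX_X___X__
__XXX____X_____XX_XXX_
_X___X__XXX___X______X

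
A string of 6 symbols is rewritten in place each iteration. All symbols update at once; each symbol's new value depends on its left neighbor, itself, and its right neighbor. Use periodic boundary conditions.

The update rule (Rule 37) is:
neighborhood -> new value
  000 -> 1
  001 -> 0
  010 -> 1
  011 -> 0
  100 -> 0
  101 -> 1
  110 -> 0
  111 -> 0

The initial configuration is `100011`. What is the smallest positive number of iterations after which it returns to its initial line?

001000
101011
011100
000001
011101
100011

6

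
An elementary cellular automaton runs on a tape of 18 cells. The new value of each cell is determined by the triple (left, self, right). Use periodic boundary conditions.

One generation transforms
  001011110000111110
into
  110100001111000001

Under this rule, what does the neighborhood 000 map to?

At position 0 the neighborhood is 000; the next row has 1 there.

1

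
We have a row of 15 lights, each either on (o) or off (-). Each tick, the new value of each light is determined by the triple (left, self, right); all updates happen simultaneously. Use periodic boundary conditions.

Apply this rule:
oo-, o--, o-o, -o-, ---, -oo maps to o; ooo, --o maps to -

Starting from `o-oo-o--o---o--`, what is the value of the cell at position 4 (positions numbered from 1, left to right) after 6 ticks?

tick 1: ooooooo-ooo-oo-
tick 2: o-----ooo-ooooo
tick 3: ooooo-o-ooo----
tick 4: o---ooooo-oooo-
tick 5: ooo-o---ooo--oo
tick 6: --ooooo-o-oo-o-
position 4 holds o

o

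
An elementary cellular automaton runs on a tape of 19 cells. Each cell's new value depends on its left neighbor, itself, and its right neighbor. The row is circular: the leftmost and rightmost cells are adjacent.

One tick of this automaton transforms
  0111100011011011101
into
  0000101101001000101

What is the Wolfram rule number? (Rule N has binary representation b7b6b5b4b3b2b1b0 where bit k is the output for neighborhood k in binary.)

71

position 2: 111 → 0  (bit 7 = 0)
position 4: 110 → 1  (bit 6 = 1)
position 0: 101 → 0  (bit 5 = 0)
position 5: 100 → 0  (bit 4 = 0)
position 1: 011 → 0  (bit 3 = 0)
position 18: 010 → 1  (bit 2 = 1)
position 7: 001 → 1  (bit 1 = 1)
position 6: 000 → 1  (bit 0 = 1)
bits b7..b0 = 01000111 = 71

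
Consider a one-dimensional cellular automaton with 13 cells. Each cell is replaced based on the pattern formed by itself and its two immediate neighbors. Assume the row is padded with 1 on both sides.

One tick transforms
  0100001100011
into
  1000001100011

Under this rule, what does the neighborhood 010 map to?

0

At position 1 the neighborhood is 010; the next row has 0 there.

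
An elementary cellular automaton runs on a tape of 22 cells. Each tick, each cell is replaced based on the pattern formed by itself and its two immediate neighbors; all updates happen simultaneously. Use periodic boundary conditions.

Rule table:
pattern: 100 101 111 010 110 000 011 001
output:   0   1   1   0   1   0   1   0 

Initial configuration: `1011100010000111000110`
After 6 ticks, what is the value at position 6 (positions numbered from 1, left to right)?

0111100000000111000111
1111100000000111000111
1111100000000111000111  (fixed point — unchanged through tick 6)
position 6 holds 0

0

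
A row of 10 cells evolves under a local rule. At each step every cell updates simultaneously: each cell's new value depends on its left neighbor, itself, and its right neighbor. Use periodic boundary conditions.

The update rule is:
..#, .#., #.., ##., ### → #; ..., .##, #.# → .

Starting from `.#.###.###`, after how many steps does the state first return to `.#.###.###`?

10

.#..##..##
.###.###.#
..##..##.#
##.###.#.#
##..##.#..
.###.#.###
..##.#..##
##.#.###.#
##.#..##..
.#.###.###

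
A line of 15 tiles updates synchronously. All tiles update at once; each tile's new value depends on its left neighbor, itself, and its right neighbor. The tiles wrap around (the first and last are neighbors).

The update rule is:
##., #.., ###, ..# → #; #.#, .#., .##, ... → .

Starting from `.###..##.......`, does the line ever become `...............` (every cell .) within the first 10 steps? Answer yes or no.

no

#.####.##......
...###..##....#
#.#.####.##..#.
.....###..###..
....#.####.###.
...#...###..###
#.#.#.#.####.##
#........###..#
##......#.####.
.##....#...###.
step 10 is .##....#...###., still not uniform .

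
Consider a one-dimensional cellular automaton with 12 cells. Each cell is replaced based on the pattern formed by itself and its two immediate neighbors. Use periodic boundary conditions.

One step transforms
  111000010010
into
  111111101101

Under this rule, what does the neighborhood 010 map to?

0

At position 7 the neighborhood is 010; the next row has 0 there.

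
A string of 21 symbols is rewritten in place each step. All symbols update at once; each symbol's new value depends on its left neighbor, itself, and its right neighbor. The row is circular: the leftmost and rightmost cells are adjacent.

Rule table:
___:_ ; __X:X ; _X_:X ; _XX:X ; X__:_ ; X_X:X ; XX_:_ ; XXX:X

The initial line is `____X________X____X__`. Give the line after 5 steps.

X_______XX___XX_____X

step 1: ___XX_______XX___XX__
step 2: __XX_______XX___XX___
step 3: _XX_______XX___XX____
step 4: XX_______XX___XX_____
step 5: X_______XX___XX_____X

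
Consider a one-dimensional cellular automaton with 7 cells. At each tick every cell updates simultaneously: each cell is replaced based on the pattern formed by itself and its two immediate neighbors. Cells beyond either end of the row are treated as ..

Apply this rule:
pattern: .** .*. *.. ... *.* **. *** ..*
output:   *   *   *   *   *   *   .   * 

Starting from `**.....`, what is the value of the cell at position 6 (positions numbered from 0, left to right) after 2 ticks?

*

*******
*.....*
position 6 holds *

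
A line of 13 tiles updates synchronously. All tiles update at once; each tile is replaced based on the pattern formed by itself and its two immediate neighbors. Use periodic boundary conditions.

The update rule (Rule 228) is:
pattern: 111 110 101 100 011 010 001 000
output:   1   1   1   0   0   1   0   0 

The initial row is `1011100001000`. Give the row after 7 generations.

1101100001000
0110100001000
0011100001000
0001100001000
0000100001000
0000100001000  (fixed point — unchanged through generation 7)

0000100001000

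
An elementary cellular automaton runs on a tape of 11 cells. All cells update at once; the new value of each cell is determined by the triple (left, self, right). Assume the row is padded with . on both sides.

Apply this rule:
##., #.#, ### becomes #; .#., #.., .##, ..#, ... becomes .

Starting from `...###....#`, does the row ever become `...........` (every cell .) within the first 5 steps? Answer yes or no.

yes

step 1: ....##.....
step 2: .....#.....
step 3: ...........
all cells are . at step 3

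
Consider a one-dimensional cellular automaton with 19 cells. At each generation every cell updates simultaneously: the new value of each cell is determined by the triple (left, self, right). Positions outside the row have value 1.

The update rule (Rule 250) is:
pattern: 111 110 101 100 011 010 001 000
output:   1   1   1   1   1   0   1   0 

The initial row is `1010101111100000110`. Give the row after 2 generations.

1101011111110001111
1110111111111011111

1110111111111011111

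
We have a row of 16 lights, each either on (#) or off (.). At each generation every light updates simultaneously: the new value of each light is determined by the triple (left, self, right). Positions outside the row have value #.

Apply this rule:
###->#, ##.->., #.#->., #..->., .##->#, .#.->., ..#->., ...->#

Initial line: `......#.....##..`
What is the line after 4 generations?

generation 1: .####...###.#...
generation 2: .###..#.##....#.
generation 3: .##.....#..##...
generation 4: .#..###....#..#.

.#..###....#..#.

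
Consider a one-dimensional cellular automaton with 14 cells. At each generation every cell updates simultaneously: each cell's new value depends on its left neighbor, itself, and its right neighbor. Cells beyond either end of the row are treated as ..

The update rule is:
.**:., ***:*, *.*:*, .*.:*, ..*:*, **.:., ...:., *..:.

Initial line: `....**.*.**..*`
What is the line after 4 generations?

**.*.**..*....

...*..***...**
..**.*.*...*..
.*..****..**..
**.*.**..*....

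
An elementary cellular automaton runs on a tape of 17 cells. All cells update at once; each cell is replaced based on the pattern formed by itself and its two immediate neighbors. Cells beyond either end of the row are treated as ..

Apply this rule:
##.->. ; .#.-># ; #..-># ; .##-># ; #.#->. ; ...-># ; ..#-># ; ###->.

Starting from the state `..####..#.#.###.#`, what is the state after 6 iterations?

#....####....####

###...###.#.#...#
#..####...#.#####
####...####.#....
#...####....#####
#####...#####....
#....####....####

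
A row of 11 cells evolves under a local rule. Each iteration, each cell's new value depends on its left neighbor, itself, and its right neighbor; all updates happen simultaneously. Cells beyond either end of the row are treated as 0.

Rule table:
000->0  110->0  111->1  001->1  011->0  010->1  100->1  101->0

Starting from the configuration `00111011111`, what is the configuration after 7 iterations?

00101000001

01010001110
11011010101
00000010101
00000110101
00001000101
00011101101
00101000001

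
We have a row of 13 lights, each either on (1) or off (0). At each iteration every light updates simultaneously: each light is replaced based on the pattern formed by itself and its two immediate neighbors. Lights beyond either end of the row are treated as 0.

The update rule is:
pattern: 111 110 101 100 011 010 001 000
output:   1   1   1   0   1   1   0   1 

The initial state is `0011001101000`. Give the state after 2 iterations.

iteration 1: 1011001111011
iteration 2: 1111001111111

1111001111111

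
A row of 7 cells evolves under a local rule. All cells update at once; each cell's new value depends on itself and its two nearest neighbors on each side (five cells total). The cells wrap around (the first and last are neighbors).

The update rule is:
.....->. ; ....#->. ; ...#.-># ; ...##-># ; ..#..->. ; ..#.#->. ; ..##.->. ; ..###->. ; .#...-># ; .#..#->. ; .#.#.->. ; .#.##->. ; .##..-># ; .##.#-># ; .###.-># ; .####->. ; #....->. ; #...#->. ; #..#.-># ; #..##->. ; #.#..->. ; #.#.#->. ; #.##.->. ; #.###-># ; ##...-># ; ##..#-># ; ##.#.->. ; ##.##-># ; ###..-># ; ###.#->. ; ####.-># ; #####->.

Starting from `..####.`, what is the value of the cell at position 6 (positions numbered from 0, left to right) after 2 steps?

.#..###
.....#.
position 6 holds .

.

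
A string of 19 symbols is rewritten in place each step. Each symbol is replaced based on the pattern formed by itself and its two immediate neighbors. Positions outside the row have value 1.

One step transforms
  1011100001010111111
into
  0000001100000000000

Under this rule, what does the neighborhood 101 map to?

At position 1 the neighborhood is 101; the next row has 0 there.

0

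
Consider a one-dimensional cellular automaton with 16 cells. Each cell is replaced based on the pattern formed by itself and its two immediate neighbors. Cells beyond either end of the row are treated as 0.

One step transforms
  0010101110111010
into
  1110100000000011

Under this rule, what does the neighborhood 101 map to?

0

At position 3 the neighborhood is 101; the next row has 0 there.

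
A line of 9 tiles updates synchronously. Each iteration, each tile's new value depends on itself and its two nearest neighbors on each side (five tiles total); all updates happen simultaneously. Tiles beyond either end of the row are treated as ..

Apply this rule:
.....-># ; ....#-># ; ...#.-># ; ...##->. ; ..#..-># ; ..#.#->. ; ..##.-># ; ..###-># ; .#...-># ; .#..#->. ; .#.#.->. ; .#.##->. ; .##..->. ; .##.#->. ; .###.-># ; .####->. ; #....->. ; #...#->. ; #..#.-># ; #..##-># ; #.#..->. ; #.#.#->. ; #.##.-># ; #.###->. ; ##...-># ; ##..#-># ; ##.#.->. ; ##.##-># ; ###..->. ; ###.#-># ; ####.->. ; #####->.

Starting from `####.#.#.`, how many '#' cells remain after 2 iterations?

7

iteration 1: #..#....#
iteration 2: #.###.###
count of #: 7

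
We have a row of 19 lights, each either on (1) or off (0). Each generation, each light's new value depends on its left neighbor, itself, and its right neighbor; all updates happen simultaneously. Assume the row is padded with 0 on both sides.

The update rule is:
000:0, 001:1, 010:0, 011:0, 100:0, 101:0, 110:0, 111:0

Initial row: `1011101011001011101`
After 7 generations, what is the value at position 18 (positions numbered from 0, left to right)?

0000000000010000000
0000000000100000000
0000000001000000000
0000000010000000000
0000000100000000000
0000001000000000000
0000010000000000000
position 18 holds 0

0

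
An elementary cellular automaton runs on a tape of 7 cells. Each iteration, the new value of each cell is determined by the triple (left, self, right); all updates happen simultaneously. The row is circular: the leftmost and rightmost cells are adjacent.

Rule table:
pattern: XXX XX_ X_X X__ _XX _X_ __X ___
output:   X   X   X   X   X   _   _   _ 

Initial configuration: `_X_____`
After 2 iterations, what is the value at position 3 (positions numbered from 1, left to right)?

_

__X____
___X___
position 3 holds _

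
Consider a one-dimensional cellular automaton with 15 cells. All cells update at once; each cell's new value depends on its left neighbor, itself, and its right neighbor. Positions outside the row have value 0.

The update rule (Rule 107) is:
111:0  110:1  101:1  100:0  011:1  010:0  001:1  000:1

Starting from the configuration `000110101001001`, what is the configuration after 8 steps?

step 1: 111111010010010
step 2: 100001100100100
step 3: 001111101001001
step 4: 111000110010010
step 5: 101011110100100
step 6: 010110011001001
step 7: 101110111010010
step 8: 011011101100100

011011101100100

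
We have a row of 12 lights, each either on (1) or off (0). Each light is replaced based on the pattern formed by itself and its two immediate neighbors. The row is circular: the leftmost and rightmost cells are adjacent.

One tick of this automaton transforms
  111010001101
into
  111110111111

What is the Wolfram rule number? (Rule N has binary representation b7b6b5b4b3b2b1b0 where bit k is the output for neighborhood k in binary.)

position 0: 111 → 1  (bit 7 = 1)
position 2: 110 → 1  (bit 6 = 1)
position 3: 101 → 1  (bit 5 = 1)
position 5: 100 → 0  (bit 4 = 0)
position 8: 011 → 1  (bit 3 = 1)
position 4: 010 → 1  (bit 2 = 1)
position 7: 001 → 1  (bit 1 = 1)
position 6: 000 → 1  (bit 0 = 1)
bits b7..b0 = 11101111 = 239

239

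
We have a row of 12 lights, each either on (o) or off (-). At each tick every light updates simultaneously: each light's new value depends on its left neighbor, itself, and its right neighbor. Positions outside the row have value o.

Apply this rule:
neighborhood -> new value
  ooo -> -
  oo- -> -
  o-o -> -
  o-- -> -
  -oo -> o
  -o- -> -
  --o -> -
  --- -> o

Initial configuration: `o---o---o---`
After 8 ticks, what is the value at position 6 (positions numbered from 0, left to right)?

-

--o---o---o-
----o---o---
-oo---o---o-
-o--o---o---
------o---o-
-oooo---o---
-o----o---o-
---oo---o---
position 6 holds -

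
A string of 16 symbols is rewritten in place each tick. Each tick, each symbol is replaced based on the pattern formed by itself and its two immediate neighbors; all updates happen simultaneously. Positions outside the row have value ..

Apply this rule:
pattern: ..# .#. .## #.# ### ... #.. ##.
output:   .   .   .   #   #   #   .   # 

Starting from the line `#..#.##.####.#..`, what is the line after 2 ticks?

###..#.##.###...

....#.##.####..#
###..#.##.###...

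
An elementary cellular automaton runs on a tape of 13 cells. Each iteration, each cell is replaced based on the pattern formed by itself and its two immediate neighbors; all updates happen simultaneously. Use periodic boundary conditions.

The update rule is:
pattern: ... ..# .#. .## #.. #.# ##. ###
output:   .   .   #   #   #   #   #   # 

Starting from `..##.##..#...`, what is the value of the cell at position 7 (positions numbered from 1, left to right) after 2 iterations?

..######.##..
..##########.
position 7 holds #

#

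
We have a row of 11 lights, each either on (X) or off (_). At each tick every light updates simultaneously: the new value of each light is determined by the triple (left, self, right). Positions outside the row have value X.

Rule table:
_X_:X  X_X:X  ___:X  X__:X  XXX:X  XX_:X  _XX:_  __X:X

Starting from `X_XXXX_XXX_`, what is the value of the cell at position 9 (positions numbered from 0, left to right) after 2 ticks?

X

tick 1: XX_XXXX_XXX
tick 2: XXX_XXXX_XX
position 9 holds X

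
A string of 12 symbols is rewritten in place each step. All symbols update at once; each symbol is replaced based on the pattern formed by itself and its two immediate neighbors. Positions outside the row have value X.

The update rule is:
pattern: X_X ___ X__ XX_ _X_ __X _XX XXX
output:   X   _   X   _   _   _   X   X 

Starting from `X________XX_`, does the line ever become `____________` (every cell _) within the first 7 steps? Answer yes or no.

_X_______X_X
X_X_______XX
_X_X______XX
X_X_X_____XX
_X_X_X____XX
X_X_X_X___XX
_X_X_X_X__XX
step 7 is _X_X_X_X__XX, still not uniform _

no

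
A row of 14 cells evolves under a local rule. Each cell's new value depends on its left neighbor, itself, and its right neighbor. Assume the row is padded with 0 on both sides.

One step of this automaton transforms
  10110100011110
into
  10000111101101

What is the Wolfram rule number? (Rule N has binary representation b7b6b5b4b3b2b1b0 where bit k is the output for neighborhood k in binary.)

151

position 10: 111 → 1  (bit 7 = 1)
position 3: 110 → 0  (bit 6 = 0)
position 1: 101 → 0  (bit 5 = 0)
position 6: 100 → 1  (bit 4 = 1)
position 2: 011 → 0  (bit 3 = 0)
position 0: 010 → 1  (bit 2 = 1)
position 8: 001 → 1  (bit 1 = 1)
position 7: 000 → 1  (bit 0 = 1)
bits b7..b0 = 10010111 = 151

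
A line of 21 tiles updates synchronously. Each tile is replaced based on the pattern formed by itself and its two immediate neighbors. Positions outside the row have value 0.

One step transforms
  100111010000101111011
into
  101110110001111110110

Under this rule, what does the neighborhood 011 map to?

At position 3 the neighborhood is 011; the next row has 1 there.

1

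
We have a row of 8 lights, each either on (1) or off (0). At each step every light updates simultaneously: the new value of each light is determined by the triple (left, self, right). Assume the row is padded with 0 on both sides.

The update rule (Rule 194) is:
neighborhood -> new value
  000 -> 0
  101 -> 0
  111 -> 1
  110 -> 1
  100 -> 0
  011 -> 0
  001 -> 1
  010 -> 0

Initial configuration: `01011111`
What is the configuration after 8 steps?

01000000

step 1: 10001111
step 2: 00010111
step 3: 00100011
step 4: 01000101
step 5: 10001000
step 6: 00010000
step 7: 00100000
step 8: 01000000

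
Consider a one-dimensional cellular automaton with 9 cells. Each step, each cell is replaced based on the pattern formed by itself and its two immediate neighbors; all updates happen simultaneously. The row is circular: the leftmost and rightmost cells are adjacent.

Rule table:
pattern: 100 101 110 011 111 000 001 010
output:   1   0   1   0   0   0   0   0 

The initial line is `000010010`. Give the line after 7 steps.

000001001
100000100
010000010
001000001
100100000
010010000
001001000

001001000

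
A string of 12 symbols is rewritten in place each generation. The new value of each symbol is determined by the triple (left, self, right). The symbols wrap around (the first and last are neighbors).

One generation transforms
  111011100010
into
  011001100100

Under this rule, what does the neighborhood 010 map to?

0

At position 10 the neighborhood is 010; the next row has 0 there.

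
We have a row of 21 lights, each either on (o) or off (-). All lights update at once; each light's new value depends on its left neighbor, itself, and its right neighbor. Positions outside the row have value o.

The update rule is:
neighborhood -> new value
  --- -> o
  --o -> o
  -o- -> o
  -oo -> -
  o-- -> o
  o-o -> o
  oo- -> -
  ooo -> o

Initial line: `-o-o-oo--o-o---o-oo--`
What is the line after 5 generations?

o-o-oooo-o-oo-o-ooooo

ooooo--oooooooooo--oo
oooo-oo-oooooooo-oo-o
ooo-o--o-oooooo-o--o-
oo-oooooo-oooo-oooooo
o-o-oooo-o-oo-o-ooooo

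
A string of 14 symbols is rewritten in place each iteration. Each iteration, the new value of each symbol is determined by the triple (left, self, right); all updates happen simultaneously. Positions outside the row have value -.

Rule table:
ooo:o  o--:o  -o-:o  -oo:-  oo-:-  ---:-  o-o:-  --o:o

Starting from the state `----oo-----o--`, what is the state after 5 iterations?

--oo----o--o-o

---o--o---ooo-
--oooooo-o-o-o
-o-oooo--o-o-o
oo--oo-ooo-o-o
--oo----o--o-o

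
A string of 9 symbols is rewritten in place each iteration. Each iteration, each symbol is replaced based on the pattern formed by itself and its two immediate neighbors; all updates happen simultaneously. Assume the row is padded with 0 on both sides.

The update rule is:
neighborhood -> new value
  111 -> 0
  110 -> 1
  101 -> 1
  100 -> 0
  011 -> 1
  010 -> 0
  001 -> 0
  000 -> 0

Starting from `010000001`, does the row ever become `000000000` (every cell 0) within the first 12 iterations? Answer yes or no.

yes

iteration 1: 000000000
all cells are 0 at iteration 1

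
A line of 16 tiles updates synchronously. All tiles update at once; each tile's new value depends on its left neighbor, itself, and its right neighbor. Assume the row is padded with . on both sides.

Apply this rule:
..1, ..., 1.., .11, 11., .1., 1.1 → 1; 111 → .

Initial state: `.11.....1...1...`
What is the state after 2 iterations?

1..............1

1111111111111111
1..............1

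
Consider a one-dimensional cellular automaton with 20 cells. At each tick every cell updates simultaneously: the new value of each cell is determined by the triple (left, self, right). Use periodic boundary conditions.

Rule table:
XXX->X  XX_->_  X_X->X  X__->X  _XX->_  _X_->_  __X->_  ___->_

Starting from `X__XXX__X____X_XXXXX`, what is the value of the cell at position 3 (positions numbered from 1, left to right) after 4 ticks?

_X__X_X__X____X_XXXX
X_X__X_X__X____X_XX_
_X_X__X_X__X____X__X
X_X_X__X_X__X____X__
position 3 holds X

X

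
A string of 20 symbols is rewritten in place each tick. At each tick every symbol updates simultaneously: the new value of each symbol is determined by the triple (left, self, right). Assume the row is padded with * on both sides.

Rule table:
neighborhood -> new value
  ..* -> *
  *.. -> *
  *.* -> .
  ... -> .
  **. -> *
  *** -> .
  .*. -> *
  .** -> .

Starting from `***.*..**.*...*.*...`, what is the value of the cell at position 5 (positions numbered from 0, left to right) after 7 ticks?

.

..*.***.*.**.**.**.*
***...*.*..*..*..*..
..**.**.************
**.*..*.............
.*.*****...........*
.*.....**.........*.
.**...*.**.......**.
position 5 holds .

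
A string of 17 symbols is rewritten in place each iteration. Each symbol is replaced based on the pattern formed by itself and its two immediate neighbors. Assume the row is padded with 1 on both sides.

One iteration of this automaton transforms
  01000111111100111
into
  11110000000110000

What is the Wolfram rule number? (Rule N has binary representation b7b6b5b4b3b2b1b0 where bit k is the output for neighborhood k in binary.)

position 6: 111 → 0  (bit 7 = 0)
position 11: 110 → 1  (bit 6 = 1)
position 0: 101 → 1  (bit 5 = 1)
position 2: 100 → 1  (bit 4 = 1)
position 5: 011 → 0  (bit 3 = 0)
position 1: 010 → 1  (bit 2 = 1)
position 4: 001 → 0  (bit 1 = 0)
position 3: 000 → 1  (bit 0 = 1)
bits b7..b0 = 01110101 = 117

117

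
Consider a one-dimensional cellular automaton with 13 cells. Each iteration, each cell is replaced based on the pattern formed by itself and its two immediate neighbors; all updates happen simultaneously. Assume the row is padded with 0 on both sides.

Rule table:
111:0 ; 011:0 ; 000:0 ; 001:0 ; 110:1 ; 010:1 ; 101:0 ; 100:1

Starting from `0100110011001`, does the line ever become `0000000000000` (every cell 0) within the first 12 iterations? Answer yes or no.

0110011001101
0011001100101
0001100110101
0000110010101
0000011010101
0000001010101
0000001010101  (fixed point — unchanged through iteration 12)
iteration 12 is 0000001010101, still not uniform 0

no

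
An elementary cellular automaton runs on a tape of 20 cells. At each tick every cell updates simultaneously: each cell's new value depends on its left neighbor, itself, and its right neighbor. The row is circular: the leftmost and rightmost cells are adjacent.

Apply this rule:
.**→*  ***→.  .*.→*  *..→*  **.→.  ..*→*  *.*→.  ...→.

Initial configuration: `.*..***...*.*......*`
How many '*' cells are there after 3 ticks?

.****..*.**.**....**
.*...***.*..*.*..**.
***.**...****.****.*
count of *: 14

14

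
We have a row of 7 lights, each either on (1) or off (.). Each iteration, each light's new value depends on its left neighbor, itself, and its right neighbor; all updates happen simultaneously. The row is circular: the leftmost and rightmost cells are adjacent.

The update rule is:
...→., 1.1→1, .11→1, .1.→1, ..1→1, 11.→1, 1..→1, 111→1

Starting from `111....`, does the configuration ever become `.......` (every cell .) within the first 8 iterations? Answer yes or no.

no

1111..1
1111111
1111111  (fixed point — unchanged through iteration 8)
iteration 8 is 1111111, still not uniform .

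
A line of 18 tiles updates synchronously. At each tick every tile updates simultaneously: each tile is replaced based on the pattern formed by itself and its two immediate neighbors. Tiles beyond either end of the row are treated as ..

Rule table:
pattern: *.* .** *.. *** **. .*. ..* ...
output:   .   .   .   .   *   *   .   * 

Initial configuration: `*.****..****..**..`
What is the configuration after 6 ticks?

*..*.*.*.*.*.*.*.*

tick 1: *....*.....*...*.*
tick 2: *.**.*.***.*.*.*.*
tick 3: *..*.*...*.*.*.*.*
tick 4: *..*.*.*.*.*.*.*.*
tick 5: *..*.*.*.*.*.*.*.*  (fixed point — unchanged through tick 6)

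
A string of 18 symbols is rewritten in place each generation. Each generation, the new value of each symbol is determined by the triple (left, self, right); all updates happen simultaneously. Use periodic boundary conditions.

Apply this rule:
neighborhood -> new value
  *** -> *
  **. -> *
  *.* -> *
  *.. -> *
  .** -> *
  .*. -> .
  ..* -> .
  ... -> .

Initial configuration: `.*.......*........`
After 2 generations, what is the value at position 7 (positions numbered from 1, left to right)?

..*.......*.......
...*.......*......
position 7 holds .

.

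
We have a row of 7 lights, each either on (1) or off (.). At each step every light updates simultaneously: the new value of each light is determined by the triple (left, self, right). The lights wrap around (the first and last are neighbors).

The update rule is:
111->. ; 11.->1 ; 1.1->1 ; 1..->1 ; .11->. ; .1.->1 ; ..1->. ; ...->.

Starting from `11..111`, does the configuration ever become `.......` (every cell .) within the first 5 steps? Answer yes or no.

no

.11....
..11...
...11..
....11.
.....11
step 5 is .....11, still not uniform .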